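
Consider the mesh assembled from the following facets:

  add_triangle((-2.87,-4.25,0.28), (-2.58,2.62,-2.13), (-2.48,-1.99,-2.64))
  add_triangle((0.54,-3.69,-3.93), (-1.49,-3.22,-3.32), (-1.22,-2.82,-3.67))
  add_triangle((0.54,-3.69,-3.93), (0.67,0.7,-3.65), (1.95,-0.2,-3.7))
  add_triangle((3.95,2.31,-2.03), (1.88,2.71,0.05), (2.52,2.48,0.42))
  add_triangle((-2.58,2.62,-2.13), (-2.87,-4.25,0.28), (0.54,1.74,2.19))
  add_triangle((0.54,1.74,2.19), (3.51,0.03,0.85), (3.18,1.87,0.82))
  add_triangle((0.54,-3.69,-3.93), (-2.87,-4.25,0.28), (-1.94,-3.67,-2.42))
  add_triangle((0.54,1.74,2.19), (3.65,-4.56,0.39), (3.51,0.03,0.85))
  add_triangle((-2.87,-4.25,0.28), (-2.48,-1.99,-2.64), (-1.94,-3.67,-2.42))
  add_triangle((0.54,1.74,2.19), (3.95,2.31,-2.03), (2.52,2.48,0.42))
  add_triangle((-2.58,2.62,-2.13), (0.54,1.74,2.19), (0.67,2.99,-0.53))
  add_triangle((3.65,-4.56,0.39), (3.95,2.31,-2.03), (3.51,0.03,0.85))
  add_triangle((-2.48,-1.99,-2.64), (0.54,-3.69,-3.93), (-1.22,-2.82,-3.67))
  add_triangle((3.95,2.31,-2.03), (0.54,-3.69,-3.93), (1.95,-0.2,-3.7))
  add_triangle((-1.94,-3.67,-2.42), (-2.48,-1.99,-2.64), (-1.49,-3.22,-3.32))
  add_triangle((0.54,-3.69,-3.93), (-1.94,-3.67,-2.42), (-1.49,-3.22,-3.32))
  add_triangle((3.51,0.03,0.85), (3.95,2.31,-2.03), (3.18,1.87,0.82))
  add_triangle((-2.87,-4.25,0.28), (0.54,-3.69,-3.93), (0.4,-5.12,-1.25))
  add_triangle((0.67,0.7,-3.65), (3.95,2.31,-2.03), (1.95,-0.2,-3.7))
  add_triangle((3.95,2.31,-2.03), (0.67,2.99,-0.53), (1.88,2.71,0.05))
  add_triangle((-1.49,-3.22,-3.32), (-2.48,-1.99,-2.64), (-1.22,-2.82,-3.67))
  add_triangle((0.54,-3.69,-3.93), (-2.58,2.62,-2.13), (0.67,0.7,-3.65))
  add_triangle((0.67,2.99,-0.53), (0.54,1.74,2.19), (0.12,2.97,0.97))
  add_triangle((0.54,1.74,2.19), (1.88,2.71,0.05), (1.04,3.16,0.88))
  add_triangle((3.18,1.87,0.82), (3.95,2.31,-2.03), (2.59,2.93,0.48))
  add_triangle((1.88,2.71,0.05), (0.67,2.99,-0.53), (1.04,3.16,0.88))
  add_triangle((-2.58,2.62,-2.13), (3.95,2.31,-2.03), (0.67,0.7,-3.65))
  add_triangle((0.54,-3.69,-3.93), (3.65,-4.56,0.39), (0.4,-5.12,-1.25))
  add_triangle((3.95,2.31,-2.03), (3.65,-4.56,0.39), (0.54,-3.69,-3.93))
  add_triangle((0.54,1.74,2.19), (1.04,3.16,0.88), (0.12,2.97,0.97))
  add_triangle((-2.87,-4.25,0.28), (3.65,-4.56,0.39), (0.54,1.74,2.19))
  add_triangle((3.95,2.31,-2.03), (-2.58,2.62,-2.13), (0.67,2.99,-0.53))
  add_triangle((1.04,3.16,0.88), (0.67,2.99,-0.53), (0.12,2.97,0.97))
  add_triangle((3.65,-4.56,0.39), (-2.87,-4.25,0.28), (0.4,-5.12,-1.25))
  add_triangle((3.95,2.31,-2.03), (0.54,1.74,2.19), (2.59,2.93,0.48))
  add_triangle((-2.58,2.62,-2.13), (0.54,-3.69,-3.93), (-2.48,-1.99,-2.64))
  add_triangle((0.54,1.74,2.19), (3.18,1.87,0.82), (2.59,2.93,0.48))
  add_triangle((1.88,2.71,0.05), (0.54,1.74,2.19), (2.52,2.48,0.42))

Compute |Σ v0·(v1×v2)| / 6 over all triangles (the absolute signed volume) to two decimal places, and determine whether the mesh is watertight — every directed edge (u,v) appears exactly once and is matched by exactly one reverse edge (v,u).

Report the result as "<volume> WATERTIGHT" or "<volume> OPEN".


Per-triangle v0·(v1×v2)/6:
  t1: +6.9618
  t2: +0.9139
  t3: +3.5357
  t4: +1.1453
  t5: +7.9804
  t6: +2.1693
  t7: +4.1250
  t8: +5.0294
  t9: +3.1988
  t10: +0.0266
  t11: +3.8186
  t12: +8.6791
  t13: -0.6134
  t14: +3.8916
  t15: +1.2176
  t16: +1.6289
  t17: +3.2861
  t18: +7.9938
  t19: +3.4643
  t20: +1.9350
  t21: +0.6648
  t22: +8.2754
  t23: -0.7911
  t24: +0.8754
  t25: +2.2745
  t26: +0.8257
  t27: +8.2841
  t28: +8.8368
  t29: +22.0727
  t30: +0.7677
  t31: +11.0256
  t32: +5.4066
  t33: +0.6390
  t34: +7.8109
  t35: -0.6011
  t36: +7.6826
  t37: +1.6708
  t38: +0.8920
Σ = +157.0002 → |volume| = 157.00

Directed edges: 114 total, each appears once with its reverse present → watertight.

157.00 WATERTIGHT


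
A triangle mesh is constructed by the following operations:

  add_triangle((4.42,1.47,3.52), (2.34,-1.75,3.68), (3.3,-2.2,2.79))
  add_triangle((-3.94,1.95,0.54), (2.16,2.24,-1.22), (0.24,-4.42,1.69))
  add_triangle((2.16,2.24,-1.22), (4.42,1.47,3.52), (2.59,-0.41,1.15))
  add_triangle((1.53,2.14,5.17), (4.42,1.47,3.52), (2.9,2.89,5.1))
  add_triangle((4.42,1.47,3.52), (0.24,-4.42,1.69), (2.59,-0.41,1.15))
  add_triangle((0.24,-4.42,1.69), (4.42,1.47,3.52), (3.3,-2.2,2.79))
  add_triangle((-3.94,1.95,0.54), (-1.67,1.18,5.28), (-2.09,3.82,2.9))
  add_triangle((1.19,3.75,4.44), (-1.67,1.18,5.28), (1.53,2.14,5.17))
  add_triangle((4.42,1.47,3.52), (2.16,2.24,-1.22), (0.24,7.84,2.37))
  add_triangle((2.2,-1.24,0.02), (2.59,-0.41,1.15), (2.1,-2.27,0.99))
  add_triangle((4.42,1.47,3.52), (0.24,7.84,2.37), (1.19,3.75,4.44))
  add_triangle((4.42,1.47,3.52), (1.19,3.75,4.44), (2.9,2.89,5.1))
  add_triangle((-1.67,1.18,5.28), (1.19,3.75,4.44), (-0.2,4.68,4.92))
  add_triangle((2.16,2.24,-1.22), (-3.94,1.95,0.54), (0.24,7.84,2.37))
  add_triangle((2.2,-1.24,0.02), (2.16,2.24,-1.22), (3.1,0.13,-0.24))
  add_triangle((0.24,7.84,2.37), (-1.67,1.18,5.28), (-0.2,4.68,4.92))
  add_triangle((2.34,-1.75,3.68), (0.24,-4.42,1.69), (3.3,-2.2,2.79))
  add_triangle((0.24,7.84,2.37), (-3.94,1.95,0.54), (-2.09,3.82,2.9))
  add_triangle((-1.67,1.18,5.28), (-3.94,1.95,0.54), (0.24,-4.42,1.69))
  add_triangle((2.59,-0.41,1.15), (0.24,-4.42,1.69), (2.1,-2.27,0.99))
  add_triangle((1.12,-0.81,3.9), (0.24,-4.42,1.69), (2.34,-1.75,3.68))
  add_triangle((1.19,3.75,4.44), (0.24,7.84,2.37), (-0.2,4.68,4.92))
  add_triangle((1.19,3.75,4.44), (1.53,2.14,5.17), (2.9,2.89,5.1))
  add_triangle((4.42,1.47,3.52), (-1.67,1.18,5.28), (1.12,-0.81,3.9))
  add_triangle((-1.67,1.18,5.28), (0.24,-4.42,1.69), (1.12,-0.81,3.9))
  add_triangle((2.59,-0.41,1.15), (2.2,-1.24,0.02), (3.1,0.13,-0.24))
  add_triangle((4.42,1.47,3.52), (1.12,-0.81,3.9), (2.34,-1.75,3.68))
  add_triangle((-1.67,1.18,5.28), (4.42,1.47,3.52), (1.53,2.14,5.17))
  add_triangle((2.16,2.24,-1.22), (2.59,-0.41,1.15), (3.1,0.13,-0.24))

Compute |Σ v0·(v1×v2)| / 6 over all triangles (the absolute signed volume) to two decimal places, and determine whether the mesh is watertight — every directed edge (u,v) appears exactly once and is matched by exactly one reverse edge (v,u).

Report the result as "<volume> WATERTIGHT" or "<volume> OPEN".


150.76 OPEN

Per-triangle v0·(v1×v2)/6:
  t1: +4.1109
  t2: -1.1340
  t3: +3.7767
  t4: +2.2520
  t5: +4.4290
  t6: -3.1042
  t7: +8.6329
  t8: +5.4335
  t9: +19.2504
  t10: +0.8224
  t11: +14.5805
  t12: +1.9415
  t13: +4.8831
  t14: +10.0502
  t15: +0.5133
  t16: +5.6061
  t17: +3.8315
  t18: +9.2637
  t19: +14.6666
  t20: +1.2155
  t21: +3.5510
  t22: +6.4077
  t23: +2.3746
  t24: +9.6035
  t25: +8.7904
  t26: +0.8786
  t27: +4.0201
  t28: +2.8909
  t29: +1.2177
Σ = +150.7562 → |volume| = 150.76

Directed edges: 87 total; 7 unmatched, e.g. (2.16,2.24,-1.22)→(0.24,-4.42,1.69) → open.


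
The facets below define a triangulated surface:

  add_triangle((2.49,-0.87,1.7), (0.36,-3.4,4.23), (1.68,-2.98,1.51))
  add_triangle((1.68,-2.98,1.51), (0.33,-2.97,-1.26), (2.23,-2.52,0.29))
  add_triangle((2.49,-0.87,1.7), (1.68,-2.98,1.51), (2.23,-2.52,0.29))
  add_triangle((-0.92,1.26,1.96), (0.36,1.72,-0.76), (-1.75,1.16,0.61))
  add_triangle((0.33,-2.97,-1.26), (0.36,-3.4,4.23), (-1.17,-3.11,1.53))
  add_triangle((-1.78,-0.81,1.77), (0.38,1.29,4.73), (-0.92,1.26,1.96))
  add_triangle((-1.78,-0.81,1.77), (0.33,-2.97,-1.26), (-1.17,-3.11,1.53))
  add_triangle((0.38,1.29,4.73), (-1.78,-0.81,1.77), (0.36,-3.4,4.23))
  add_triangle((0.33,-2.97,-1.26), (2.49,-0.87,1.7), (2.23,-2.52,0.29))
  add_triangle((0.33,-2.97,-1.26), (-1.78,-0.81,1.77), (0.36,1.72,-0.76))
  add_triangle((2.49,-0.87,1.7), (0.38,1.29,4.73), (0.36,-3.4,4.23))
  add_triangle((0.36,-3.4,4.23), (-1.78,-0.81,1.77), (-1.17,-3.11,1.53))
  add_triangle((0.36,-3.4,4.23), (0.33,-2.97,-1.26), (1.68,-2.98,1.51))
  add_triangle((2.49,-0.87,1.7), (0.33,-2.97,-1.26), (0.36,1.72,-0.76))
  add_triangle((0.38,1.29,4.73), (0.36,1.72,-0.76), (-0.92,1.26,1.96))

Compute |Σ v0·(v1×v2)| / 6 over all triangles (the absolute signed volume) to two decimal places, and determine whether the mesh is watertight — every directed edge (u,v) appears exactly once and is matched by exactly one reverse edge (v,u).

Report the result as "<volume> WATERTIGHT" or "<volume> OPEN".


Per-triangle v0·(v1×v2)/6:
  t1: +3.4635
  t2: +1.7704
  t3: +1.4862
  t4: +1.0568
  t5: +4.2304
  t6: +2.1973
  t7: +1.0519
  t8: +6.9208
  t9: -0.3871
  t10: +0.8023
  t11: +8.4271
  t12: +3.1208
  t13: +3.8119
  t14: +2.3293
  t15: +1.8778
Σ = +42.1595 → |volume| = 42.16

Directed edges: 45 total; 7 unmatched, e.g. (0.36,1.72,-0.76)→(-1.75,1.16,0.61) → open.

42.16 OPEN


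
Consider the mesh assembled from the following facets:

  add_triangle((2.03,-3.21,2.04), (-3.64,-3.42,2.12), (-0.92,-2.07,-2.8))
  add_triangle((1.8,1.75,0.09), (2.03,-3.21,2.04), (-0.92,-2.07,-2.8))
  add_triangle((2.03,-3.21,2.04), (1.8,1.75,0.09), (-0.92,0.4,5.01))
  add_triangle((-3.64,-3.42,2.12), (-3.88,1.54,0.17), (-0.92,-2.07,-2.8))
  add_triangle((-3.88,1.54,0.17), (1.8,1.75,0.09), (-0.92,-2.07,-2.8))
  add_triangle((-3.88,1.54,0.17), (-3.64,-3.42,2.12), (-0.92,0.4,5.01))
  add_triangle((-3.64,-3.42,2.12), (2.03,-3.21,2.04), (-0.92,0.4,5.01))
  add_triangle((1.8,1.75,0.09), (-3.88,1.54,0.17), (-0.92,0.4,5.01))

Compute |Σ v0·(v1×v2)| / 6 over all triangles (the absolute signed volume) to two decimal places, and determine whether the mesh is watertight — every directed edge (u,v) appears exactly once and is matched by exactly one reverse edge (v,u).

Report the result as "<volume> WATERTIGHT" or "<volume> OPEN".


Per-triangle v0·(v1×v2)/6:
  t1: +12.7129
  t2: +4.9663
  t3: +8.6153
  t4: +12.0225
  t5: +4.2606
  t6: +15.6782
  t7: +16.3618
  t8: +7.9162
Σ = +82.5338 → |volume| = 82.53

Directed edges: 24 total, each appears once with its reverse present → watertight.

82.53 WATERTIGHT


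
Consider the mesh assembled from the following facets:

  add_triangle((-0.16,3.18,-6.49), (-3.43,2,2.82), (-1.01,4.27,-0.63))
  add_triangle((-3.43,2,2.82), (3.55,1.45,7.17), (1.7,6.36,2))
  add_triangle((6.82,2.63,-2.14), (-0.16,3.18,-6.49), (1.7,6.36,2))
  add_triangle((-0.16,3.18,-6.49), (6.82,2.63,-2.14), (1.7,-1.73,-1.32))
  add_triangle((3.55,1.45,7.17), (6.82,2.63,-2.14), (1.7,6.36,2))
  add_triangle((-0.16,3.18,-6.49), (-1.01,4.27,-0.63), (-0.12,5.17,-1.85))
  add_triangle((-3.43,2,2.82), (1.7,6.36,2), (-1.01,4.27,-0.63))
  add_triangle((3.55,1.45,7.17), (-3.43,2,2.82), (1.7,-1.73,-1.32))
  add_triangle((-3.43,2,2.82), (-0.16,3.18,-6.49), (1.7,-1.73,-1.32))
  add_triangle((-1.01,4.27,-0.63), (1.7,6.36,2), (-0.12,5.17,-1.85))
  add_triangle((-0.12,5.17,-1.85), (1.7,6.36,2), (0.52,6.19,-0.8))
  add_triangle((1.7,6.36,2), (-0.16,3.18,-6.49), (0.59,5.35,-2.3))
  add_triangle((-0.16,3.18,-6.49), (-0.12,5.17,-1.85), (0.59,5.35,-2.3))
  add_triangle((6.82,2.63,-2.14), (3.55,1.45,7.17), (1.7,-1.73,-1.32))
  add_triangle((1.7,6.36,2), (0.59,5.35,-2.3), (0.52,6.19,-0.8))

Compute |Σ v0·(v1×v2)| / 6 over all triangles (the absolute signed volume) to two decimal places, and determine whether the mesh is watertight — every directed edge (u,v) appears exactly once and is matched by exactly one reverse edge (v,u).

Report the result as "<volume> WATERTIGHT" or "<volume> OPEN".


Per-triangle v0·(v1×v2)/6:
  t1: +11.3571
  t2: +35.5603
  t3: +51.7419
  t4: +20.6327
  t5: +53.4800
  t6: +4.2675
  t7: +13.2871
  t8: +4.4169
  t9: +2.6593
  t10: +4.7856
  t11: +0.1925
  t12: +2.4058
  t13: +3.3222
  t14: +22.3903
  t15: +2.3437
Σ = +232.8429 → |volume| = 232.84

Directed edges: 45 total; 3 unmatched, e.g. (0.52,6.19,-0.8)→(-0.12,5.17,-1.85) → open.

232.84 OPEN


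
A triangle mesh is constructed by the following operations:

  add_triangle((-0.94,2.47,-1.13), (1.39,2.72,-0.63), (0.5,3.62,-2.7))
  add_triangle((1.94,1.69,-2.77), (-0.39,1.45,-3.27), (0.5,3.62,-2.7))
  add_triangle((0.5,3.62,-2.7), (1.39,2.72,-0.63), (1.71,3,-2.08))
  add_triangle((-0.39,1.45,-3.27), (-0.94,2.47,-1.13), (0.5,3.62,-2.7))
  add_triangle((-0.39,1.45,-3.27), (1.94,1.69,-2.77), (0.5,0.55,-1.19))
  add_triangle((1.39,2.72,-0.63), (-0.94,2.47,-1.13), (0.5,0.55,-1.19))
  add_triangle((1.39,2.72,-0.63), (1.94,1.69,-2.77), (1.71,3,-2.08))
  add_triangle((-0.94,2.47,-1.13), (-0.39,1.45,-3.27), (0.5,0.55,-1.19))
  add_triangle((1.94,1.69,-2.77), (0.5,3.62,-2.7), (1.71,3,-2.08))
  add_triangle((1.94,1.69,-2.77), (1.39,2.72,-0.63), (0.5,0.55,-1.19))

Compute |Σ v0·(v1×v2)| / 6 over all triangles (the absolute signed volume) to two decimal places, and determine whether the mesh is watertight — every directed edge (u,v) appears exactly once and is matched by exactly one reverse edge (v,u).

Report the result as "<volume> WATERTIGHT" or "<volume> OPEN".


7.11 WATERTIGHT

Per-triangle v0·(v1×v2)/6:
  t1: +1.5171
  t2: +2.7909
  t3: +0.9970
  t4: +1.9453
  t5: +0.1339
  t6: -1.1162
  t7: +0.4851
  t8: -0.6986
  t9: +1.3422
  t10: -0.2824
Σ = +7.1142 → |volume| = 7.11

Directed edges: 30 total, each appears once with its reverse present → watertight.


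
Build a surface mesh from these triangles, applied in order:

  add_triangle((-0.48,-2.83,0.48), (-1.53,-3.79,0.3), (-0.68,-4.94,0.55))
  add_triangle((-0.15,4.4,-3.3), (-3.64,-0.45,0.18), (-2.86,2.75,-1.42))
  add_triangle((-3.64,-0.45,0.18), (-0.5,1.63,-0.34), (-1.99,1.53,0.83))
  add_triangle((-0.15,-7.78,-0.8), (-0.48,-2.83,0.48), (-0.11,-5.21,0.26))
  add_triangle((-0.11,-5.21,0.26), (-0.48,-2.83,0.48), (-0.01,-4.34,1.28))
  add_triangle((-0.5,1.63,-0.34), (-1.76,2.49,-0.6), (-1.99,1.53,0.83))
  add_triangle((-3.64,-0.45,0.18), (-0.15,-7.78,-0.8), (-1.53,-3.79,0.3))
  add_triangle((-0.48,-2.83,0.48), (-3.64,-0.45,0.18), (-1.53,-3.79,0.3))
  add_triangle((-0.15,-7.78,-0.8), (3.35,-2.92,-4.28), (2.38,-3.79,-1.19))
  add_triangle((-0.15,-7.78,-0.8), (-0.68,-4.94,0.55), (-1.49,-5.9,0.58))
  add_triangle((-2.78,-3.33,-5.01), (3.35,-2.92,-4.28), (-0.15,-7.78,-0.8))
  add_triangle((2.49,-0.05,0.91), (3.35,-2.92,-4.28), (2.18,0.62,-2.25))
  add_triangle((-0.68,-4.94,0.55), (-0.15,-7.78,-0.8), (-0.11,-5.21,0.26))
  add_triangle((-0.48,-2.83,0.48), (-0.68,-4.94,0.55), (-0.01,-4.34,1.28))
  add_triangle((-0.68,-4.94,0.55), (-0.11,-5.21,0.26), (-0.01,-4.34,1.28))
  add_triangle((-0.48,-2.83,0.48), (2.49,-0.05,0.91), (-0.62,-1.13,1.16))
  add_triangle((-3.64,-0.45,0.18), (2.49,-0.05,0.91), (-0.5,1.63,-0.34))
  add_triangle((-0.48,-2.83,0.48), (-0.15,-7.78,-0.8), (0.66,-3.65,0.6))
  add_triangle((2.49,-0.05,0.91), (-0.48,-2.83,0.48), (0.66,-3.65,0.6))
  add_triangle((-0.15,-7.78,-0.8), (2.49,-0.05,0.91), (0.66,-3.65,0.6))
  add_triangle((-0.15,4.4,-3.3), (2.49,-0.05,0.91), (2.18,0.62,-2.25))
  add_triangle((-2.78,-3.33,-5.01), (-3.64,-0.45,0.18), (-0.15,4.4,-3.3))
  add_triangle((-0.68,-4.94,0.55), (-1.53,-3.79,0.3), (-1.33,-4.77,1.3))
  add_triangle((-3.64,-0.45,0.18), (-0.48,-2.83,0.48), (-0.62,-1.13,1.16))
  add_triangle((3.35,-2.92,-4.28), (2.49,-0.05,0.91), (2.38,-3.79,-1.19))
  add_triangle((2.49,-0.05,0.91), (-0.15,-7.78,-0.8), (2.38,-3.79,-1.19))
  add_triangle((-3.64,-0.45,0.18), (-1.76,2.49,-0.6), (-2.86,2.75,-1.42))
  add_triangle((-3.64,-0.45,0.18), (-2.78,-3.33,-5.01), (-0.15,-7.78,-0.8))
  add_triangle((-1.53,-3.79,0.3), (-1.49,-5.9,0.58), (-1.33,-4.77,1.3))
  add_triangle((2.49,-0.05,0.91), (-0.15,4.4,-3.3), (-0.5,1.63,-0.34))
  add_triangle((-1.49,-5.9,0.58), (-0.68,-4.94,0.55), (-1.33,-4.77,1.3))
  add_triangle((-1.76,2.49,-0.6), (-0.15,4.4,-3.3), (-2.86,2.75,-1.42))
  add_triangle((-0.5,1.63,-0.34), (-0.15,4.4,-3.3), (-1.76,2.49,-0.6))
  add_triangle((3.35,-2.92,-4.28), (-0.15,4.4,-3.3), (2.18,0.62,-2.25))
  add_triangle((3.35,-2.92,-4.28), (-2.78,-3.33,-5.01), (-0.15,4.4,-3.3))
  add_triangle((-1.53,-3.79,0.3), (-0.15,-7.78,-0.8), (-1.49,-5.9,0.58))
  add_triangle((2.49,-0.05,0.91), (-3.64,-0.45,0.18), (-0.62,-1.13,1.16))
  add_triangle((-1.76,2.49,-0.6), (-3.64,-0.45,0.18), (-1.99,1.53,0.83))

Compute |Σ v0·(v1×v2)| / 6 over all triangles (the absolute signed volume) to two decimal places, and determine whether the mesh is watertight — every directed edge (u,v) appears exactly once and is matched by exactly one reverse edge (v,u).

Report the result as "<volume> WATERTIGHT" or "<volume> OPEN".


169.04 WATERTIGHT

Per-triangle v0·(v1×v2)/6:
  t1: +0.1460
  t2: +2.0418
  t3: -1.1439
  t4: -0.4294
  t5: -0.4121
  t6: +0.3443
  t7: +2.8202
  t8: +0.6196
  t9: +9.1241
  t10: +0.9882
  t11: +34.6305
  t12: +5.1232
  t13: +0.5902
  t14: +0.1391
  t15: +0.5531
  t16: +1.3233
  t17: +0.9812
  t18: +1.2682
  t19: +0.5664
  t20: +2.2836
  t21: +4.6655
  t22: +19.7903
  t23: -0.7060
  t24: +1.6067
  t25: +6.1097
  t26: +5.4958
  t27: +1.2712
  t28: +22.7747
  t29: +0.4771
  t30: +1.8947
  t31: +0.4718
  t32: +1.7820
  t33: +0.6710
  t34: +6.1888
  t35: +31.6242
  t36: +1.0110
  t37: +0.4150
  t38: +1.9420
Σ = +169.0431 → |volume| = 169.04

Directed edges: 114 total, each appears once with its reverse present → watertight.


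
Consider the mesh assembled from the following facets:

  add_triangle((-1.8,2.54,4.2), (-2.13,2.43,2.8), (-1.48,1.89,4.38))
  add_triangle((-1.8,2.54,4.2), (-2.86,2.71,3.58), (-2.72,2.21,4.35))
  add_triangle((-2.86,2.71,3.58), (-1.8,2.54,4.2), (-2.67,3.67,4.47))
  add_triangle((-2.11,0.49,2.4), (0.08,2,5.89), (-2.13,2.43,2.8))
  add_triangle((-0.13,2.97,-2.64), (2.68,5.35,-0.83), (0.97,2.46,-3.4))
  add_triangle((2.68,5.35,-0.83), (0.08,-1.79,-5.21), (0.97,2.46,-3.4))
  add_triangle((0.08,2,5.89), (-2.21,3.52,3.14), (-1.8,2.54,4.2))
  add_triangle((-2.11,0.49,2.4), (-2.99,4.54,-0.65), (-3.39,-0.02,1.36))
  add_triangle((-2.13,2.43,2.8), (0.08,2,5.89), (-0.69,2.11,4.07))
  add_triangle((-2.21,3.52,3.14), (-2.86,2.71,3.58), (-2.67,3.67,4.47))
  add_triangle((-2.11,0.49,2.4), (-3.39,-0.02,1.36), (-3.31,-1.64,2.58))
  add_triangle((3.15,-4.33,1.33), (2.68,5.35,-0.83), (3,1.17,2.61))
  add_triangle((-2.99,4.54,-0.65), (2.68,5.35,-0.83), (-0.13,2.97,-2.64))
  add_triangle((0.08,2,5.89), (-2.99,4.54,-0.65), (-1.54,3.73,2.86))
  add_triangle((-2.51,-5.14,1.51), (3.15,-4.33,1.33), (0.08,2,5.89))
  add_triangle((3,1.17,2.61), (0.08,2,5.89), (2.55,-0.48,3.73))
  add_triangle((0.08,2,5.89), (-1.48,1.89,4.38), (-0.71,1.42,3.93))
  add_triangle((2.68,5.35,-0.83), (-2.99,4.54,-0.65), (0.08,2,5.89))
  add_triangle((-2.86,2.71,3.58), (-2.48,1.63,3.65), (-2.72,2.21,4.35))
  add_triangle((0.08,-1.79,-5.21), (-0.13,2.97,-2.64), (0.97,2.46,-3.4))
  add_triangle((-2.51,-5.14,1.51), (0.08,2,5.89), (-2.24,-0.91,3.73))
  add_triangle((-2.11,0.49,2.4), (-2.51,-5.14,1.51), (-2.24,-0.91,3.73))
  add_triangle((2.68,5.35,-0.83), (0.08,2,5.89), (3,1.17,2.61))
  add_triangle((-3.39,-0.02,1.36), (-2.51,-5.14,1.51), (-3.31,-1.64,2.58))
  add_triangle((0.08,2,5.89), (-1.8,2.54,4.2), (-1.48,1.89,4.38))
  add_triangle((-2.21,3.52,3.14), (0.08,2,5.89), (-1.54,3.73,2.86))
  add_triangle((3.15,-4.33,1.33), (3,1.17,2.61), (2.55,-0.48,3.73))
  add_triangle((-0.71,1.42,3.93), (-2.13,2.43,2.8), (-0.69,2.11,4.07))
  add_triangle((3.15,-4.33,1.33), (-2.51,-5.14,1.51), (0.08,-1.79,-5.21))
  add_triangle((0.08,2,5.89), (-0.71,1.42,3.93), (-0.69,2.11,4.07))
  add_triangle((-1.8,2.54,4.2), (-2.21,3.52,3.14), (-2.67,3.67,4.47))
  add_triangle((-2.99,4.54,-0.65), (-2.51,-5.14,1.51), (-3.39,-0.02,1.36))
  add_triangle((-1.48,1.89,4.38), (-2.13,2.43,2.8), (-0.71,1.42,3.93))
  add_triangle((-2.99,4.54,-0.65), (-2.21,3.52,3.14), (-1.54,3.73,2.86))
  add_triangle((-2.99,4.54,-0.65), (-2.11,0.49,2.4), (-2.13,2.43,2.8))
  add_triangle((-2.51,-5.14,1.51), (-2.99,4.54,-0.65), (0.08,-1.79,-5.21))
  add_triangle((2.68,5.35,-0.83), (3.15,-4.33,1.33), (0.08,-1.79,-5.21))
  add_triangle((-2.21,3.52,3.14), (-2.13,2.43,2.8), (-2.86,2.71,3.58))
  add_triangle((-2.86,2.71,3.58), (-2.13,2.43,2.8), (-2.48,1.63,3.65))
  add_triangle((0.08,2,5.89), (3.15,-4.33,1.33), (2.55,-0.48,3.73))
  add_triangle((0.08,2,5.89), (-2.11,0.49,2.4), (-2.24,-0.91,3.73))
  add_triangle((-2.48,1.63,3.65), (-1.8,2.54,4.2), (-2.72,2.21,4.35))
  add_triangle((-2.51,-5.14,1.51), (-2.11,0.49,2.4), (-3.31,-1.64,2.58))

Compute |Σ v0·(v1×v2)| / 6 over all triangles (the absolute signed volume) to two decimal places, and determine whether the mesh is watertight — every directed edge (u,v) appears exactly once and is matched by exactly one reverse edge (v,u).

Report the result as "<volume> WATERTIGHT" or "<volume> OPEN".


246.96 OPEN

Per-triangle v0·(v1×v2)/6:
  t1: +0.2892
  t2: +0.7168
  t3: +0.6094
  t4: +3.8029
  t5: +3.8443
  t6: +3.9121
  t7: +2.0101
  t8: +4.5254
  t9: +0.4671
  t10: +0.5635
  t11: +1.7778
  t12: +11.8228
  t13: +10.3076
  t14: -0.6952
  t15: +29.2575
  t16: +5.7790
  t17: +0.1725
  t18: +29.0591
  t19: +0.2288
  t20: +3.6271
  t21: +7.3043
  t22: +3.0556
  t23: +15.6401
  t24: +3.1652
  t25: +0.9491
  t26: +2.2977
  t27: +5.2407
  t28: -0.7223
  t29: +25.9154
  t30: -0.4830
  t31: +0.2711
  t32: +4.0604
  t33: -0.3128
  t34: +2.2492
  t35: +3.2673
  t36: +25.0269
  t37: +26.6004
  t38: -0.0176
  t39: -0.1530
  t40: +6.3620
  t41: +3.8473
  t42: +0.0762
  t43: +1.2455
Σ = +246.9636 → |volume| = 246.96

Directed edges: 129 total; 9 unmatched, e.g. (-1.8,2.54,4.2)→(-2.13,2.43,2.8) → open.


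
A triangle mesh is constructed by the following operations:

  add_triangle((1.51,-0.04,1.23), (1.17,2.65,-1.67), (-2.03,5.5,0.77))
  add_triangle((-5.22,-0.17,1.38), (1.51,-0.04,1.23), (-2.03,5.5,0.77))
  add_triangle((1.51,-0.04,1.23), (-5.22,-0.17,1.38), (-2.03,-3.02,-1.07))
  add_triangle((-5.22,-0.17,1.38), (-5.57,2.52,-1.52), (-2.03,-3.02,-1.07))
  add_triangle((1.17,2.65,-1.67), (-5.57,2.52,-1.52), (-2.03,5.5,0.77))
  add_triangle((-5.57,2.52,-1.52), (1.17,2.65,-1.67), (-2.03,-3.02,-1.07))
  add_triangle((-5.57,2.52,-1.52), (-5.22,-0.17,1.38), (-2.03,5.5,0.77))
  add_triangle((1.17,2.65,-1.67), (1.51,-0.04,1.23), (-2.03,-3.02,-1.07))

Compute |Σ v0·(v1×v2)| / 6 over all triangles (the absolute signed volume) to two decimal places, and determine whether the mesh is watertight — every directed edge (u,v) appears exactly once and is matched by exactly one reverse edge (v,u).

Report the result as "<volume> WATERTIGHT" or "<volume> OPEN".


66.76 WATERTIGHT

Per-triangle v0·(v1×v2)/6:
  t1: +5.2305
  t2: +7.9075
  t3: +4.3115
  t4: +11.4665
  t5: +12.3685
  t6: +8.7962
  t7: +15.0398
  t8: +1.6354
Σ = +66.7558 → |volume| = 66.76

Directed edges: 24 total, each appears once with its reverse present → watertight.


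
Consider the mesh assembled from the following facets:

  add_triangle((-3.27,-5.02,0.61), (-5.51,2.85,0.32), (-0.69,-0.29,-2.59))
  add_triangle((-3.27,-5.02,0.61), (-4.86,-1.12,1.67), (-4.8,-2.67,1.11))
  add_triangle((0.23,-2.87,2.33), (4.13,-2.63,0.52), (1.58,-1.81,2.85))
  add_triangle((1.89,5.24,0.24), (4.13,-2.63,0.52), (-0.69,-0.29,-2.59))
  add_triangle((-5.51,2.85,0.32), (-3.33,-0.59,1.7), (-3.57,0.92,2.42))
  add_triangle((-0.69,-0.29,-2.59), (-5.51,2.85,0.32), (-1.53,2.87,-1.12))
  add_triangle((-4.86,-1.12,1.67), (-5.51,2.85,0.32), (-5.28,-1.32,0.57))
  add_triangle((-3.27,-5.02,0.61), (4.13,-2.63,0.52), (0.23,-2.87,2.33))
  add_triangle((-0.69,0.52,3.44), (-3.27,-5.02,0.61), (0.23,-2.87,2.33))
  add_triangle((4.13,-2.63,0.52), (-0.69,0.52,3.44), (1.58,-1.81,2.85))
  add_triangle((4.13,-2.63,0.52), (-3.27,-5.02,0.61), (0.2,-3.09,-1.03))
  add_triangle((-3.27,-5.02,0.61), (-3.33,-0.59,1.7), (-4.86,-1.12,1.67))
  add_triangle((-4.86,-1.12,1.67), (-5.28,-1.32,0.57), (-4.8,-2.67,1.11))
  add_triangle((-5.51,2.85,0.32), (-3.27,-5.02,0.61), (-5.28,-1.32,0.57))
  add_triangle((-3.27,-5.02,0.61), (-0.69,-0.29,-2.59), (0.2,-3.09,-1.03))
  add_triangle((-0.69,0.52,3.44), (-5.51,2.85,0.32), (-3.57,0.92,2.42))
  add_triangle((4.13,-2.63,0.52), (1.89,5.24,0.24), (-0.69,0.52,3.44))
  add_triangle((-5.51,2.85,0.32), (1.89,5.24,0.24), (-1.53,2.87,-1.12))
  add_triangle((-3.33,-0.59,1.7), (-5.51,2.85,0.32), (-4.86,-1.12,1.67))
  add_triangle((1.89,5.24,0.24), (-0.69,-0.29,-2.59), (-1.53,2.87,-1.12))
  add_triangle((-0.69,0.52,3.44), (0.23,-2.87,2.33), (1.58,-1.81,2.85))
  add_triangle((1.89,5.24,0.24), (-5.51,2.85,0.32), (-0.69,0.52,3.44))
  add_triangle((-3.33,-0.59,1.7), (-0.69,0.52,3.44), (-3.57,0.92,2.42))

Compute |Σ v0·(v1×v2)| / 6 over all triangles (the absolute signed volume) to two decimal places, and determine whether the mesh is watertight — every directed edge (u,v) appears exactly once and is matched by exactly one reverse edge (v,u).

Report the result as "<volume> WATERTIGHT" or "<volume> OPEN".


Per-triangle v0·(v1×v2)/6:
  t1: +16.4594
  t2: +1.2134
  t3: +3.6967
  t4: +11.1011
  t5: +3.4168
  t6: +5.7386
  t7: +4.2839
  t8: +9.3339
  t9: +7.8589
  t10: +2.0986
  t11: +7.2421
  t12: +1.8467
  t13: +1.5311
  t14: +0.0603
  t15: +5.4496
  t16: +3.2244
  t17: +15.6427
  t18: +7.5700
  t19: +2.0806
  t20: +5.1327
  t21: +3.0791
  t22: +19.3606
  t23: +2.4476
Σ = +139.8687 → |volume| = 139.87

Directed edges: 69 total; 9 unmatched, e.g. (-4.8,-2.67,1.11)→(-3.27,-5.02,0.61) → open.

139.87 OPEN


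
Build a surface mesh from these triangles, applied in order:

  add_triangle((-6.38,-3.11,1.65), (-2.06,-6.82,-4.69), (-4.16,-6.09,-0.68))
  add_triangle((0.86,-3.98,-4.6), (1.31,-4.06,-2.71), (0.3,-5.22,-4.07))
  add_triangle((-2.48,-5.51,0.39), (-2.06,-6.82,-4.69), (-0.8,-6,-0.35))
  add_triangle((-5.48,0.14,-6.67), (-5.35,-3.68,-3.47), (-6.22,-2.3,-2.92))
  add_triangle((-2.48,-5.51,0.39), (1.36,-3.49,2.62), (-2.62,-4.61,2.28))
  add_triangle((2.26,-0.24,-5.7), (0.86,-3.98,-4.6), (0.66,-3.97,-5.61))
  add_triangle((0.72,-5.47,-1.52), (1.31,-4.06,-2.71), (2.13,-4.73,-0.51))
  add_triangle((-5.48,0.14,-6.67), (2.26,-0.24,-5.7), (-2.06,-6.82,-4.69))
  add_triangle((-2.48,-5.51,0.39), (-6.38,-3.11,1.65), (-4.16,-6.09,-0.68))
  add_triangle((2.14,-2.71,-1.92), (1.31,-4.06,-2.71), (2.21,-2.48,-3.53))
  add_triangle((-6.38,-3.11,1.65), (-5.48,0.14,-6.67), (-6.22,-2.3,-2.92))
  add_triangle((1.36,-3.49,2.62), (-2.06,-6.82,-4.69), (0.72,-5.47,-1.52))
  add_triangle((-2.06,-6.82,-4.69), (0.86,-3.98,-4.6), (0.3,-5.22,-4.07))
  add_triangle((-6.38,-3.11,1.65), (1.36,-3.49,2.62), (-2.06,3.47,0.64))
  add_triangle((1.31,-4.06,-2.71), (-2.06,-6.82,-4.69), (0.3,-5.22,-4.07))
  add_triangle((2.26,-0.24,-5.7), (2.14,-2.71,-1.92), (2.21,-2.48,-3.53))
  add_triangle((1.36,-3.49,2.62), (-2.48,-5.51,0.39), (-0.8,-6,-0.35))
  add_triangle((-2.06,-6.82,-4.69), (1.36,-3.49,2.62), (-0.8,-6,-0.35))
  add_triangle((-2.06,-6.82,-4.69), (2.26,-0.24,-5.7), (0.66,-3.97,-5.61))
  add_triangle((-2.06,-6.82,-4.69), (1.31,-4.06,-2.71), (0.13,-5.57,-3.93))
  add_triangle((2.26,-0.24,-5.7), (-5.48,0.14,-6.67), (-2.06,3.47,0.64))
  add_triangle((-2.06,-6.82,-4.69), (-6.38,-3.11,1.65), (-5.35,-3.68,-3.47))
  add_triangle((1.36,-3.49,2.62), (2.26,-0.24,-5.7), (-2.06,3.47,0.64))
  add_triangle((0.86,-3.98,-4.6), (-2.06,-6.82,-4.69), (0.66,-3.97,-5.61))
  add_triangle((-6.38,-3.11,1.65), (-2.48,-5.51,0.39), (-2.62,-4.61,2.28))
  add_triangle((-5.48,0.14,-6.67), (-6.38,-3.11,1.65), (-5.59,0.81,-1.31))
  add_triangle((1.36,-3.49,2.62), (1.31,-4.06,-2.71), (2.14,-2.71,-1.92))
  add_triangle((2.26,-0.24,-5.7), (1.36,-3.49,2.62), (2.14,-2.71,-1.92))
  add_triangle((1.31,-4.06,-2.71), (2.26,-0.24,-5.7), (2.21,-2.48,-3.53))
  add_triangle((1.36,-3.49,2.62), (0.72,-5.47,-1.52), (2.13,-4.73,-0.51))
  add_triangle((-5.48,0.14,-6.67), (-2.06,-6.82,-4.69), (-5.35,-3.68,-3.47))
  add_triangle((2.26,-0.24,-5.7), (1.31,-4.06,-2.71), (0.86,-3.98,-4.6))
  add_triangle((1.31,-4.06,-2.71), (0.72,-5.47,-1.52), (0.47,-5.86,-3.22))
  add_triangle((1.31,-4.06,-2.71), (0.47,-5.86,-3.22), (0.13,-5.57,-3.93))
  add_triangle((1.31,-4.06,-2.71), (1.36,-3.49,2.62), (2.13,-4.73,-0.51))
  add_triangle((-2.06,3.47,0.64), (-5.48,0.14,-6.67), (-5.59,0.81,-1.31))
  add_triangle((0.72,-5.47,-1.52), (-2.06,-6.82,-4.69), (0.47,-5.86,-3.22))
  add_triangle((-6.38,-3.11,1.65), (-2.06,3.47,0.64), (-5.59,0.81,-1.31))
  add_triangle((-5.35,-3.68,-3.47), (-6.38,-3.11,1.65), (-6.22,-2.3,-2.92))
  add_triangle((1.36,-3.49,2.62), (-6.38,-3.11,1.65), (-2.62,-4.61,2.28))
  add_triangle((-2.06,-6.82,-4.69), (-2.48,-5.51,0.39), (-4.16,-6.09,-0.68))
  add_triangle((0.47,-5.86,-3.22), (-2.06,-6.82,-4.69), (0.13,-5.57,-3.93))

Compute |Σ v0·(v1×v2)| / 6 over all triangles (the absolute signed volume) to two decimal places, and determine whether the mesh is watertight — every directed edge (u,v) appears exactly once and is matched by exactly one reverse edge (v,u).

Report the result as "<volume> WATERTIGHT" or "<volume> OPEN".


Per-triangle v0·(v1×v2)/6:
  t1: +11.7008
  t2: +1.6523
  t3: +8.3099
  t4: +9.3806
  t5: +6.4462
  t6: +2.2079
  t7: +2.7426
  t8: +52.6821
  t9: +6.9446
  t10: +1.4994
  t11: +7.2427
  t12: +7.3849
  t13: +2.8484
  t14: +14.6117
  t15: +1.5596
  t16: +1.0295
  t17: +6.2267
  t18: +4.5856
  t19: +4.0613
  t20: -0.4561
  t21: +25.8526
  t22: +24.0617
  t23: +1.6684
  t24: +2.8135
  t25: +8.2195
  t26: +22.1605
  t27: +4.2563
  t28: +1.2758
  t29: +2.5162
  t30: +4.2728
  t31: +26.7017
  t32: +4.4602
  t33: +1.5600
  t34: +0.9840
  t35: -1.6033
  t36: +15.2296
  t37: +3.5239
  t38: +13.5134
  t39: +8.9404
  t40: +3.4554
  t41: +7.7705
  t42: +1.9220
Σ = +336.2159 → |volume| = 336.22

Directed edges: 126 total, each appears once with its reverse present → watertight.

336.22 WATERTIGHT


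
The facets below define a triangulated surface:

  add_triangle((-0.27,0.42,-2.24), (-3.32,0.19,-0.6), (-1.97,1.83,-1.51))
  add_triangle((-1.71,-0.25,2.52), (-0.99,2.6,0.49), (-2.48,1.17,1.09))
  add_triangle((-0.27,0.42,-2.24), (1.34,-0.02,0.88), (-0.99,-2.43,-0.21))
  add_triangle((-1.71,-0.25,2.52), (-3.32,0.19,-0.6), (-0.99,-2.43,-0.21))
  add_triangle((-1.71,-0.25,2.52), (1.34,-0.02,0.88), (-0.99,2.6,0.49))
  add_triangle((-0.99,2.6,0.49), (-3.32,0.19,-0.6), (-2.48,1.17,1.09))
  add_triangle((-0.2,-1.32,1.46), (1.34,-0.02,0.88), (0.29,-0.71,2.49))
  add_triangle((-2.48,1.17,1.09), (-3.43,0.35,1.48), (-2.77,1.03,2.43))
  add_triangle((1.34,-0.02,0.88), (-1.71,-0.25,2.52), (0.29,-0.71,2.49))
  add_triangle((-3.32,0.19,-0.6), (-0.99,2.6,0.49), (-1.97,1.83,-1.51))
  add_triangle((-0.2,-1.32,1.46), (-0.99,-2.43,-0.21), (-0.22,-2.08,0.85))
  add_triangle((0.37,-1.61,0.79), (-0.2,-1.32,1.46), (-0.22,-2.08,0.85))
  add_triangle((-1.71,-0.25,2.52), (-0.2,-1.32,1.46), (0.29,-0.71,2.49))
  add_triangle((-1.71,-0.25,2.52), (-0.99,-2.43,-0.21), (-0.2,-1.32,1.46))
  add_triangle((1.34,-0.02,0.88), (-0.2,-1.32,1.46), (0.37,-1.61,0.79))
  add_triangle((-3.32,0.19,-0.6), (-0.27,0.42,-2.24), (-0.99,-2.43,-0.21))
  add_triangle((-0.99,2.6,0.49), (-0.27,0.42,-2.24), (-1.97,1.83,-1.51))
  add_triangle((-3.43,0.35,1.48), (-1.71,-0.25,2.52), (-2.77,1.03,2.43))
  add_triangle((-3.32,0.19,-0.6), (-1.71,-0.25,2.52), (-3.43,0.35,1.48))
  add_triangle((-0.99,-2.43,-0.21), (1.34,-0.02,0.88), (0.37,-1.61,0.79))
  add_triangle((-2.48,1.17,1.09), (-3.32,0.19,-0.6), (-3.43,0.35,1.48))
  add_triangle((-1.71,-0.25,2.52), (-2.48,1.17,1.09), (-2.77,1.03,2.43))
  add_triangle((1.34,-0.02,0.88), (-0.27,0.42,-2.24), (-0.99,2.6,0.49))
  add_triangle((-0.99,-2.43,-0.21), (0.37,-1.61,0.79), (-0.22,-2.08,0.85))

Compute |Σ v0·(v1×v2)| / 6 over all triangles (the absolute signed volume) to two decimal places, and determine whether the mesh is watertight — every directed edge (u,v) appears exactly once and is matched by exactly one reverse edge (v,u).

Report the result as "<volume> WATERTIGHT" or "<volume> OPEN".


27.43 WATERTIGHT

Per-triangle v0·(v1×v2)/6:
  t1: +1.8238
  t2: +1.5830
  t3: +1.0853
  t4: +3.8986
  t5: +2.1735
  t6: +1.7842
  t7: +0.4286
  t8: +0.6387
  t9: +0.4326
  t10: +2.2596
  t11: +0.2591
  t12: +0.1752
  t13: +0.8233
  t14: +1.3729
  t15: +0.4086
  t16: +3.0219
  t17: +1.1910
  t18: +1.0610
  t19: +0.6448
  t20: +0.1410
  t21: +1.0637
  t22: -0.3273
  t23: +1.2968
  t24: +0.1918
Σ = +27.4321 → |volume| = 27.43

Directed edges: 72 total, each appears once with its reverse present → watertight.


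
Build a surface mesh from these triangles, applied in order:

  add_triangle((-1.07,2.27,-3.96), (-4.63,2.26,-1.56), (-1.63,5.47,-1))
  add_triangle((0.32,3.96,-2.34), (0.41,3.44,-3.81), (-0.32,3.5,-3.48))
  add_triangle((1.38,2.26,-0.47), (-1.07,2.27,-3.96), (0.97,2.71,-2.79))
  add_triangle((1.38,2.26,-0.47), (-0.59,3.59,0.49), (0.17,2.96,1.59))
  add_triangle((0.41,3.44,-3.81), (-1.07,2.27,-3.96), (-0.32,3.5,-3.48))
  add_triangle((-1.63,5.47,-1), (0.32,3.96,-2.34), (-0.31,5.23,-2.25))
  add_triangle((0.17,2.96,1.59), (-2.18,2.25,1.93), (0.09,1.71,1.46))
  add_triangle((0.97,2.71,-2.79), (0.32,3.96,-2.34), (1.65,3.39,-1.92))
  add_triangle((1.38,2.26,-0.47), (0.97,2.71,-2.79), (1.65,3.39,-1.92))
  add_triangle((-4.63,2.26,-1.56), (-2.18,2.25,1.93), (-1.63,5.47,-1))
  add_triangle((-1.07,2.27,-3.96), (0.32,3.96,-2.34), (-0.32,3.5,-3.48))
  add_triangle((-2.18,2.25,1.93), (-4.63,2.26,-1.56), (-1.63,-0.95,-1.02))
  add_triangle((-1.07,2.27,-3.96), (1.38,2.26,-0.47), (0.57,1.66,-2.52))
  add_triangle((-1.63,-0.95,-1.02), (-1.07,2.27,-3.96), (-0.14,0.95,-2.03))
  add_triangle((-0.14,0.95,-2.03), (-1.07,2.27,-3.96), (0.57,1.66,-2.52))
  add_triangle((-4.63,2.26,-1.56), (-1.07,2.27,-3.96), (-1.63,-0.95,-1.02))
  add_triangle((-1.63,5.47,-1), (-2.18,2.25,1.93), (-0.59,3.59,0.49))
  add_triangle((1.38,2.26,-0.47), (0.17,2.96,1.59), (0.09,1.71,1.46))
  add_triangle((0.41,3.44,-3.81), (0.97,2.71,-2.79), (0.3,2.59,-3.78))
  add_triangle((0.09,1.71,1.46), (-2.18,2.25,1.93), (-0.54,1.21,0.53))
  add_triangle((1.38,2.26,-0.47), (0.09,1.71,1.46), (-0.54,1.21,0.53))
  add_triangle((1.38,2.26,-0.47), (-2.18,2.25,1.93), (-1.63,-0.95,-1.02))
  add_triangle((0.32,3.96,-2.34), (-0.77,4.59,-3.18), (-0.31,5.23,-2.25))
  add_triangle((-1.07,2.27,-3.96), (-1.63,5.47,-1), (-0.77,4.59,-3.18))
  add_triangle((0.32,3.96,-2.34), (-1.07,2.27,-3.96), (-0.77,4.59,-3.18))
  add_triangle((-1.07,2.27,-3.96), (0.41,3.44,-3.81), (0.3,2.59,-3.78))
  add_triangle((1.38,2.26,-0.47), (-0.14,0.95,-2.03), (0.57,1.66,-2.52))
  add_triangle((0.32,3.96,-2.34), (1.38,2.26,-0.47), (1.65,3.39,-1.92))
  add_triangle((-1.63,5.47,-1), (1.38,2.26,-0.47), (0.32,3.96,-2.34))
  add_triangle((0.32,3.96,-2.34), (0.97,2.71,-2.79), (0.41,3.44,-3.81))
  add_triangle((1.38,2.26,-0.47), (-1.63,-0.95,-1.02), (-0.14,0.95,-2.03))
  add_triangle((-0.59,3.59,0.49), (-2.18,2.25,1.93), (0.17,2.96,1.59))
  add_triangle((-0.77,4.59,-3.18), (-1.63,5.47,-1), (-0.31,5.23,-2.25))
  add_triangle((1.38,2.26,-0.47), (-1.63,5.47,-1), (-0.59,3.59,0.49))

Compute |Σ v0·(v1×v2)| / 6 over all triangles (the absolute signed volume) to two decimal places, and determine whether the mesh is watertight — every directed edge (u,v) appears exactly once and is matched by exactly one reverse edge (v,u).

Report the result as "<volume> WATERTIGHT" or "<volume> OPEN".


Per-triangle v0·(v1×v2)/6:
  t1: +12.3755
  t2: +0.8301
  t3: -1.1601
  t4: +1.5486
  t5: +0.9158
  t6: -0.0700
  t7: +0.6139
  t8: +1.1207
  t9: +0.0388
  t10: +10.0236
  t11: +0.1261
  t12: +3.1584
  t13: +1.4291
  t14: +0.6048
  t15: +0.2345
  t16: +5.4836
  t17: +2.6016
  t18: +0.3271
  t19: +0.3370
  t20: -0.3311
  t21: -0.5937
  t22: -2.5782
  t23: +0.8590
  t24: +2.7718
  t25: +1.5849
  t26: +0.6933
  t27: -0.2837
  t28: +0.7203
  t29: +2.9476
  t30: +0.7774
  t31: -0.3944
  t32: +1.9220
  t33: +1.9593
  t34: +2.1708
Σ = +52.7647 → |volume| = 52.76

Directed edges: 102 total; 6 unmatched, e.g. (-1.07,2.27,-3.96)→(0.97,2.71,-2.79) → open.

52.76 OPEN


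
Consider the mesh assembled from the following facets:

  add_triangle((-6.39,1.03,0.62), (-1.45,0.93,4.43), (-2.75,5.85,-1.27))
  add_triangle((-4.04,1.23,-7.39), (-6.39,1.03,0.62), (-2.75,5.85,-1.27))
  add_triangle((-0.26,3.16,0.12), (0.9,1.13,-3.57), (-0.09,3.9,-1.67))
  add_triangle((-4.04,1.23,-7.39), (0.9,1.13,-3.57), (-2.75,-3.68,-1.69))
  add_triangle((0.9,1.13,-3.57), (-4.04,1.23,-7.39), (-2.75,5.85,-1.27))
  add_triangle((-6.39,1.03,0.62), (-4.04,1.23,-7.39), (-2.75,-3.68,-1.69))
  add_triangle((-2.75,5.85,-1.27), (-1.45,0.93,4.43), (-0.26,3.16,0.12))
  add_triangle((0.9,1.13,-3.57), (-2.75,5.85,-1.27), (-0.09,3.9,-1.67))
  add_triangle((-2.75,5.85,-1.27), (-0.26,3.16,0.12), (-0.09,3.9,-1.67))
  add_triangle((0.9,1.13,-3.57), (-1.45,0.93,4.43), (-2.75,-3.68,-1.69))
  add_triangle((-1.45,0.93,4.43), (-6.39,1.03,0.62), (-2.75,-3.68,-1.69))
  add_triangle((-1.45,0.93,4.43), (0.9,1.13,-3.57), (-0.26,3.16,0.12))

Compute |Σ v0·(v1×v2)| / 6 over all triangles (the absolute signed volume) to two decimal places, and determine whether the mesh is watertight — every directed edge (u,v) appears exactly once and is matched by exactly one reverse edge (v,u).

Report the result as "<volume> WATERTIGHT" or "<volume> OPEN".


164.47 WATERTIGHT

Per-triangle v0·(v1×v2)/6:
  t1: +25.8382
  t2: +43.8627
  t3: +0.5115
  t4: +12.7081
  t5: +21.1612
  t6: +35.3791
  t7: +6.3303
  t8: +4.5022
  t9: +2.3538
  t10: -5.2429
  t11: +17.3845
  t12: -0.3152
Σ = +164.4734 → |volume| = 164.47

Directed edges: 36 total, each appears once with its reverse present → watertight.


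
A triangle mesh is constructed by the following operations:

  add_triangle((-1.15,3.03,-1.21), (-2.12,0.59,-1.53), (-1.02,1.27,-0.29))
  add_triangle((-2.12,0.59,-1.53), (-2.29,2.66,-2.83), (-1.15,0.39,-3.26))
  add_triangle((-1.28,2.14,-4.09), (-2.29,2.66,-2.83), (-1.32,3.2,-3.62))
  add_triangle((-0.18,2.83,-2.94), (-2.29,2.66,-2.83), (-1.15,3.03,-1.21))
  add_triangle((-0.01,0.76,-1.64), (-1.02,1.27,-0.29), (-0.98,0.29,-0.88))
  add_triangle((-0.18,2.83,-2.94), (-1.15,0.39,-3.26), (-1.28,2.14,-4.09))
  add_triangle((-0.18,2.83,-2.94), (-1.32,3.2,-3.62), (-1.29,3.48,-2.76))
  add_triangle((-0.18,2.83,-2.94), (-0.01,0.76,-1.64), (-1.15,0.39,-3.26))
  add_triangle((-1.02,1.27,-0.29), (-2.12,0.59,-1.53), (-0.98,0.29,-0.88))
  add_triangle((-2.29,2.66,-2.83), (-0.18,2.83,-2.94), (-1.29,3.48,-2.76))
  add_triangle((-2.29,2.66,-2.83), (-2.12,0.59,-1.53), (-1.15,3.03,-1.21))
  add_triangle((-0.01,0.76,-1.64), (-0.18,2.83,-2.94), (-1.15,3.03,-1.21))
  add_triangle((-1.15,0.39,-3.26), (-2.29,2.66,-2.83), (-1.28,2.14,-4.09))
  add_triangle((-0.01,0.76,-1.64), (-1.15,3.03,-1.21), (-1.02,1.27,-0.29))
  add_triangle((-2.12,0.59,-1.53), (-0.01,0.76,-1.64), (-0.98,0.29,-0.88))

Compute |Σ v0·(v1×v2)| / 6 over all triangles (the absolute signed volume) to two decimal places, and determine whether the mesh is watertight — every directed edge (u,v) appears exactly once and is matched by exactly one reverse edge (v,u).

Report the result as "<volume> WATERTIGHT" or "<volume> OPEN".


Per-triangle v0·(v1×v2)/6:
  t1: +0.5596
  t2: +1.7076
  t3: +1.0997
  t4: +1.9685
  t5: -0.3353
  t6: +0.5495
  t7: +0.5994
  t8: +0.5030
  t9: -0.0629
  t10: -0.8891
  t11: +0.8557
  t12: -0.3490
  t13: +1.3638
  t14: -0.3326
  t15: +0.0363
Σ = +7.2742 → |volume| = 7.27

Directed edges: 45 total; 9 unmatched, e.g. (-1.15,0.39,-3.26)→(-2.12,0.59,-1.53) → open.

7.27 OPEN


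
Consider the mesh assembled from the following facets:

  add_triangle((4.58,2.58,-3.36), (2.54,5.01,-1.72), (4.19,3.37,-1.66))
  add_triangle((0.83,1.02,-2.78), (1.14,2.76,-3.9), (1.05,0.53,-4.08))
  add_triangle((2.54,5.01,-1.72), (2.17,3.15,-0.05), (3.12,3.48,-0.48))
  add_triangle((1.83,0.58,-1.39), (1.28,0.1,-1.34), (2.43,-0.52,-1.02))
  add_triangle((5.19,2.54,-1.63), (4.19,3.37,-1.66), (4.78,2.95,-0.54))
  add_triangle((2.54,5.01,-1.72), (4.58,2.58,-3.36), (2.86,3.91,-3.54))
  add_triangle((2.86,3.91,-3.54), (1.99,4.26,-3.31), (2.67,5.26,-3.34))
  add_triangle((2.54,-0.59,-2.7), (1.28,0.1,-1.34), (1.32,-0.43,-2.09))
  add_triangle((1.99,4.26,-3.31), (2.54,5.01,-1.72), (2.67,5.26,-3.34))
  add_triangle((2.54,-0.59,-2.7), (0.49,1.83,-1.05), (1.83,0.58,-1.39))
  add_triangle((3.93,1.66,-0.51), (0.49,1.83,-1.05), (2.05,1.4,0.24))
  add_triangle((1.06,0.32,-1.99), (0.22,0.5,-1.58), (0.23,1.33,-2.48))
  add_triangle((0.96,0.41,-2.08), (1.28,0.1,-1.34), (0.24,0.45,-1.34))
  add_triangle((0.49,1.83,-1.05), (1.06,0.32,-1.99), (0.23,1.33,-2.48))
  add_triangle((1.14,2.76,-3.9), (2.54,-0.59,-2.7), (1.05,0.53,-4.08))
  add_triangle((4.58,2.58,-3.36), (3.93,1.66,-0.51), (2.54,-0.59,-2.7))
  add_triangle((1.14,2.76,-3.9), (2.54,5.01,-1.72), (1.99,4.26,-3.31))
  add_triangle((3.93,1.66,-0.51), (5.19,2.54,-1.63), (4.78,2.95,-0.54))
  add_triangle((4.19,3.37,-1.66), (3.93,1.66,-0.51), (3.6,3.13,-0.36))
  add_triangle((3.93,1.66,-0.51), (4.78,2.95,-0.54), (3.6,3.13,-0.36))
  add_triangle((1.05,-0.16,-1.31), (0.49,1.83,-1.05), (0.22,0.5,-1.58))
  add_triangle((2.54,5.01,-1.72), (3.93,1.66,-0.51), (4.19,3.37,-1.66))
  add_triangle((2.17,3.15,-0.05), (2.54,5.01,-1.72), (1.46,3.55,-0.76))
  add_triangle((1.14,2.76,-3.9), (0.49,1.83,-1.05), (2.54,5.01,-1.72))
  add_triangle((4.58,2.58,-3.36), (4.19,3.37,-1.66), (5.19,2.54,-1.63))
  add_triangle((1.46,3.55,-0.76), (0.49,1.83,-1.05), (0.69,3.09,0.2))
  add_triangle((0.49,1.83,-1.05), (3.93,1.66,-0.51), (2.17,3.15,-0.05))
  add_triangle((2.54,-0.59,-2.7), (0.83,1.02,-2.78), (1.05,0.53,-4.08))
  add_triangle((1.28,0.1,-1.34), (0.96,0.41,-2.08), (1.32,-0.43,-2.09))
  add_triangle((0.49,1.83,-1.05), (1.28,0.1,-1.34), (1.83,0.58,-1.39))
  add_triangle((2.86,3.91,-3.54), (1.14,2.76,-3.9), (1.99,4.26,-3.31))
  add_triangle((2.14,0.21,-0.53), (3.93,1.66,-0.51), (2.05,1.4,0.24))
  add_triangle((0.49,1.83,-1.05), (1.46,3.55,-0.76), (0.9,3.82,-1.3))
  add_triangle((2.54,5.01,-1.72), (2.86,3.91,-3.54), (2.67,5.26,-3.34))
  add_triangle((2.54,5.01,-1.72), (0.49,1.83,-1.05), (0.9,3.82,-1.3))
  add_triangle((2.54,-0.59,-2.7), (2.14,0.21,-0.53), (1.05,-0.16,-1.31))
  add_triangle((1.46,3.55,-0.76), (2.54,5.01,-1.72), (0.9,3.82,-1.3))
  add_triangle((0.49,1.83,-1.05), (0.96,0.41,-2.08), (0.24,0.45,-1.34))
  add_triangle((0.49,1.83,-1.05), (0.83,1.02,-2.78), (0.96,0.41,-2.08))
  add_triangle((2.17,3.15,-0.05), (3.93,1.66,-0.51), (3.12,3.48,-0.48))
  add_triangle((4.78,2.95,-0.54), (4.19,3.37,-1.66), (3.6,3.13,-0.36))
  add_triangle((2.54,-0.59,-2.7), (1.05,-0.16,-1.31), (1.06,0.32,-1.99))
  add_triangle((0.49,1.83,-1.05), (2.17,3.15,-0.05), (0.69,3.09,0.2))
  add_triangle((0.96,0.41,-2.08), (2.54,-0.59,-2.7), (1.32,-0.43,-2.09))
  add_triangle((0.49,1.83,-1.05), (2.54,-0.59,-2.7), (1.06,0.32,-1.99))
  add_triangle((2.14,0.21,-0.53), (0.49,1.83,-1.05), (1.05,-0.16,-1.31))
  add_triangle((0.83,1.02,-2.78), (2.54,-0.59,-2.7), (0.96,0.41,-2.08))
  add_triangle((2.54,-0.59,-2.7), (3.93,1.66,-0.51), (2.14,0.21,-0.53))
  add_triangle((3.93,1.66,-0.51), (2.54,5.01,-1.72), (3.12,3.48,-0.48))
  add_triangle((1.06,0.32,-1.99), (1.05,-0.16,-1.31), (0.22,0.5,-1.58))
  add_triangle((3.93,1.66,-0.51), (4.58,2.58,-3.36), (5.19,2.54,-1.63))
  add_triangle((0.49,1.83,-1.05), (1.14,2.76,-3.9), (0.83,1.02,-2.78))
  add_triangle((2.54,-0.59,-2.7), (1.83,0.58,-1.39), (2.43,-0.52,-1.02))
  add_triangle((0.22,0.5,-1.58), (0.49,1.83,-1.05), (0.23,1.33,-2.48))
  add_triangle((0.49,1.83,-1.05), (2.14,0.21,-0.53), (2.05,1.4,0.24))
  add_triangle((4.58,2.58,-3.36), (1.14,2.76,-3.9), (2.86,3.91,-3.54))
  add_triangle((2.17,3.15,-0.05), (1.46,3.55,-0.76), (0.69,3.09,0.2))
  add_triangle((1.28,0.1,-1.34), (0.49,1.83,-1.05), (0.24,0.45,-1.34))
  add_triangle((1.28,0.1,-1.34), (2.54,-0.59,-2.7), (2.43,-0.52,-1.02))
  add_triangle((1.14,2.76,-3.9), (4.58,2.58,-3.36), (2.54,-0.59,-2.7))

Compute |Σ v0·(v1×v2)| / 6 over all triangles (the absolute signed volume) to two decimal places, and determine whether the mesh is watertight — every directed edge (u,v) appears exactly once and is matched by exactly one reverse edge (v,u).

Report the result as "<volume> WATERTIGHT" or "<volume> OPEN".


Per-triangle v0·(v1×v2)/6:
  t1: +3.7524
  t2: -0.1145
  t3: +0.8256
  t4: -0.2217
  t5: +1.2788
  t6: +4.1909
  t7: +0.6240
  t8: -0.1145
  t9: +0.2225
  t10: +0.6821
  t11: +0.8830
  t12: +0.1030
  t13: -0.0211
  t14: +0.5797
  t15: +2.9145
  t16: +4.0144
  t17: -0.0185
  t18: +0.6015
  t19: -1.2890
  t20: -0.0193
  t21: -0.3942
  t22: +1.4213
  t23: +0.5121
  t24: +0.9880
  t25: +2.0923
  t26: +0.3601
  t27: -1.6892
  t28: -0.9000
  t29: -0.1729
  t30: -0.2510
  t31: +1.3414
  t32: +0.1417
  t33: -0.1864
  t34: +1.1184
  t35: +0.3693
  t36: -0.1200
  t37: +0.3939
  t38: +0.2133
  t39: -0.2558
  t40: +0.4379
  t41: +0.8878
  t42: +0.0158
  t43: -0.8719
  t44: +0.2394
  t45: +0.5835
  t46: -0.7544
  t47: +0.0355
  t48: +0.8026
  t49: +1.7754
  t50: +0.0477
  t51: +0.2256
  t52: -0.1250
  t53: +0.6546
  t54: -0.0948
  t55: -0.8723
  t56: +3.0454
  t57: +0.6603
  t58: -0.3667
  t59: -0.2625
  t60: +6.0784
Σ = +35.9981 → |volume| = 36.00

Directed edges: 180 total, each appears once with its reverse present → watertight.

36.00 WATERTIGHT
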